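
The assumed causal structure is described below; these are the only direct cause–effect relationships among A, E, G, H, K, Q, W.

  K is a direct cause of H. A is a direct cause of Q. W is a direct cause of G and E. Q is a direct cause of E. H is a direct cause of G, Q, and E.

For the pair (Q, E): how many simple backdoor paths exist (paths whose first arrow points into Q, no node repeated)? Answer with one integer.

A backdoor path from Q to E is any simple undirected path whose first edge points into Q (i.e. leaves Q via a parent).
Parents of Q: {A, H}.
Enumerating:
  P1: Q <- H -> G <- W -> E
  P2: Q <- H -> E
That exhausts the simple backdoor paths. Count: 2.

2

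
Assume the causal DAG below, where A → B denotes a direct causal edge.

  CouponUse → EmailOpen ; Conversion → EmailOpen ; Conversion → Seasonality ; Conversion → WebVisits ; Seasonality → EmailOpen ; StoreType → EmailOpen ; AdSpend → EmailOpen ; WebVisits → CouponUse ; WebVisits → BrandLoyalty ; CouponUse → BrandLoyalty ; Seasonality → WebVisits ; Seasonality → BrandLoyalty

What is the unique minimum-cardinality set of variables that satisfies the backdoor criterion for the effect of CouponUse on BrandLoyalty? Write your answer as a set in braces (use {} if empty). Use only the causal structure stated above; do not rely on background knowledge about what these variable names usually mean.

Variables eligible for adjustment (non-descendants of CouponUse, excluding CouponUse and BrandLoyalty): {AdSpend, Conversion, Seasonality, StoreType, WebVisits}.
Backdoor paths from CouponUse to BrandLoyalty:
  P1: CouponUse <- WebVisits <- Conversion -> Seasonality -> BrandLoyalty
  P2: CouponUse <- WebVisits <- Conversion -> EmailOpen <- Seasonality -> BrandLoyalty
  P3: CouponUse <- WebVisits <- Seasonality -> BrandLoyalty
  P4: CouponUse <- WebVisits -> BrandLoyalty
The empty set is not sufficient: P1 (CouponUse <- WebVisits <- Conversion -> Seasonality -> BrandLoyalty) has no collider blocking it and no conditioned non-collider, so it is open.
Try {WebVisits}:
  P1: blocked at chain node WebVisits ∈ conditioning set.
  P2: blocked at chain node WebVisits ∈ conditioning set.
  P3: blocked at chain node WebVisits ∈ conditioning set.
  P4: blocked at fork node WebVisits ∈ conditioning set.
{WebVisits} contains no descendant of CouponUse and blocks every backdoor path.
No other singleton works — e.g. {Conversion} leaves P3 open — so {WebVisits} is the unique smallest valid adjustment set.

{WebVisits}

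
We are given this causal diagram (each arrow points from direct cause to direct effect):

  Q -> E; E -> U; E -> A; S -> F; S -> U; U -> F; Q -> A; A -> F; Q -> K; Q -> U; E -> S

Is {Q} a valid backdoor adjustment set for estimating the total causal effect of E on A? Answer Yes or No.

Backdoor paths from E to A (paths whose first edge points into E):
  P1: E <- Q -> A
  P2: E <- Q -> U <- S -> F <- A
  P3: E <- Q -> U -> F <- A
Condition 1 (no descendant of E in the set): holds — descendants of E are {A, F, S, U}; none are in {Q}.
Condition 2 (every backdoor path blocked by {Q}):
  P1: blocked at fork node Q ∈ conditioning set.
  P2: blocked at fork node Q ∈ conditioning set.
  P3: blocked at fork node Q ∈ conditioning set.
{Q} satisfies the backdoor criterion.

Yes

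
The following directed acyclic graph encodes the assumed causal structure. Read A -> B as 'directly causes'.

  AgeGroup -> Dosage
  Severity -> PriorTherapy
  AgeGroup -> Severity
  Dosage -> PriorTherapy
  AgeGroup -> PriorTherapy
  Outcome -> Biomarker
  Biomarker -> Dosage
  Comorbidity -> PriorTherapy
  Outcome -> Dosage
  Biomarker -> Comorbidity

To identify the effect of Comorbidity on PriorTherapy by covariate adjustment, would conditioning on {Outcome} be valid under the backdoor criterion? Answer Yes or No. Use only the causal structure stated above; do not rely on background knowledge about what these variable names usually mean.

Backdoor paths from Comorbidity to PriorTherapy (paths whose first edge points into Comorbidity):
  P1: Comorbidity <- Biomarker <- Outcome -> Dosage <- AgeGroup -> Severity -> PriorTherapy
  P2: Comorbidity <- Biomarker <- Outcome -> Dosage <- AgeGroup -> PriorTherapy
  P3: Comorbidity <- Biomarker <- Outcome -> Dosage -> PriorTherapy
  P4: Comorbidity <- Biomarker -> Dosage <- AgeGroup -> Severity -> PriorTherapy
  P5: Comorbidity <- Biomarker -> Dosage <- AgeGroup -> PriorTherapy
  P6: Comorbidity <- Biomarker -> Dosage -> PriorTherapy
Condition 1 (no descendant of Comorbidity in the set): holds — descendants of Comorbidity are {PriorTherapy}; none are in {Outcome}.
Condition 2 (every backdoor path blocked by {Outcome}):
  P1: blocked at fork node Outcome ∈ conditioning set.
  P2: blocked at fork node Outcome ∈ conditioning set.
  P3: blocked at fork node Outcome ∈ conditioning set.
  P4: blocked at collider Dosage (neither it nor any descendant is in the conditioning set).
  P5: blocked at collider Dosage (neither it nor any descendant is in the conditioning set).
  P6: open — no interior node is in the conditioning set.
{Outcome} does not satisfy the backdoor criterion.

No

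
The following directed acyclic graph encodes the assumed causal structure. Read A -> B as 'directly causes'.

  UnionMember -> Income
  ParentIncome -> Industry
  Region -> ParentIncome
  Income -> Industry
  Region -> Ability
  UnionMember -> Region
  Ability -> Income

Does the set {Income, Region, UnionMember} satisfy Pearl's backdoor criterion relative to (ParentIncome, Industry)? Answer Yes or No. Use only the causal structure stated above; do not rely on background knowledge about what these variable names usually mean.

Yes

Backdoor paths from ParentIncome to Industry (paths whose first edge points into ParentIncome):
  P1: ParentIncome <- Region <- UnionMember -> Income -> Industry
  P2: ParentIncome <- Region -> Ability -> Income -> Industry
Condition 1 (no descendant of ParentIncome in the set): holds — descendants of ParentIncome are {Industry}; none are in {Income, Region, UnionMember}.
Condition 2 (every backdoor path blocked by {Income, Region, UnionMember}):
  P1: blocked at chain node Region ∈ conditioning set.
  P2: blocked at fork node Region ∈ conditioning set.
{Income, Region, UnionMember} satisfies the backdoor criterion.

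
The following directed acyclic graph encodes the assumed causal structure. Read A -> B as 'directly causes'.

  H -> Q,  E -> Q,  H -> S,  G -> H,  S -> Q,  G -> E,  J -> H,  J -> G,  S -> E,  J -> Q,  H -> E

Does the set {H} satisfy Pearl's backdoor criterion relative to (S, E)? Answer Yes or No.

Yes

Backdoor paths from S to E (paths whose first edge points into S):
  P1: S <- H <- J -> G -> E
  P2: S <- H <- J -> Q <- E
  P3: S <- H <- G <- J -> Q <- E
  P4: S <- H <- G -> E
  P5: S <- H -> E
  P6: S <- H -> Q <- J -> G -> E
  P7: S <- H -> Q <- E
Condition 1 (no descendant of S in the set): holds — descendants of S are {E, Q}; none are in {H}.
Condition 2 (every backdoor path blocked by {H}):
  P1: blocked at chain node H ∈ conditioning set.
  P2: blocked at chain node H ∈ conditioning set.
  P3: blocked at chain node H ∈ conditioning set.
  P4: blocked at chain node H ∈ conditioning set.
  P5: blocked at fork node H ∈ conditioning set.
  P6: blocked at fork node H ∈ conditioning set.
  P7: blocked at fork node H ∈ conditioning set.
{H} satisfies the backdoor criterion.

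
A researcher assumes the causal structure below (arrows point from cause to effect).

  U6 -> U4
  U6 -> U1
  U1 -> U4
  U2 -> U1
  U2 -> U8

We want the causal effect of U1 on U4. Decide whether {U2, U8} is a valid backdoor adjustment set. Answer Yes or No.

Backdoor paths from U1 to U4 (paths whose first edge points into U1):
  P1: U1 <- U6 -> U4
Condition 1 (no descendant of U1 in the set): holds — descendants of U1 are {U4}; none are in {U2, U8}.
Condition 2 (every backdoor path blocked by {U2, U8}):
  P1: open — no interior node is in the conditioning set.
{U2, U8} does not satisfy the backdoor criterion.

No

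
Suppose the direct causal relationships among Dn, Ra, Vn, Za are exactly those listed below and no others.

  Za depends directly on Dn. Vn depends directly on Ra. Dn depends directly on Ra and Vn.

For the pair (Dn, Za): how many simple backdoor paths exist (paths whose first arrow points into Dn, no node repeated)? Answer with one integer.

0

A backdoor path from Dn to Za is any simple undirected path whose first edge points into Dn (i.e. leaves Dn via a parent).
Parents of Dn: {Ra, Vn}.
No simple path from any parent of Dn reaches Za without revisiting Dn, so there are no backdoor paths.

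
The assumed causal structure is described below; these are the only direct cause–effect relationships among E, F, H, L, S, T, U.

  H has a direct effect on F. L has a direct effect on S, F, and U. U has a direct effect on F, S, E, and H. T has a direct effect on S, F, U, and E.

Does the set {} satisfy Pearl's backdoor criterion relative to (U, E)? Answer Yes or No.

Backdoor paths from U to E (paths whose first edge points into U):
  P1: U <- T -> E
  P2: U <- L -> F <- T -> E
  P3: U <- L -> S <- T -> E
Condition 1 (no descendant of U in the set): holds — descendants of U are {E, F, H, S}; none are in {}.
Condition 2 (every backdoor path blocked by {}):
  P1: open — no interior node is in the conditioning set.
  P2: blocked at collider F (neither it nor any descendant is in the conditioning set).
  P3: blocked at collider S (neither it nor any descendant is in the conditioning set).
{} does not satisfy the backdoor criterion.

No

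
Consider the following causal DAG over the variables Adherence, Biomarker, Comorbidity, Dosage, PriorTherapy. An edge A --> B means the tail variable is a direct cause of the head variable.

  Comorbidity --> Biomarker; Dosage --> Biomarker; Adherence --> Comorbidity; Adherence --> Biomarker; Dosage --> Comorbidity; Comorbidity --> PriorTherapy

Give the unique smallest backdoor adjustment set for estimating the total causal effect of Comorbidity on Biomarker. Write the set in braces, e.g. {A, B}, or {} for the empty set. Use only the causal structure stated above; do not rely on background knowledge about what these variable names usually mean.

Variables eligible for adjustment (non-descendants of Comorbidity, excluding Comorbidity and Biomarker): {Adherence, Dosage}.
Backdoor paths from Comorbidity to Biomarker:
  P1: Comorbidity <- Dosage -> Biomarker
  P2: Comorbidity <- Adherence -> Biomarker
The empty set is not sufficient: P1 (Comorbidity <- Dosage -> Biomarker) has no collider blocking it and no conditioned non-collider, so it is open.
Try {Adherence, Dosage}:
  P1: blocked at fork node Dosage ∈ conditioning set.
  P2: blocked at fork node Adherence ∈ conditioning set.
{Adherence, Dosage} contains no descendant of Comorbidity and blocks every backdoor path.
Every element of {Adherence, Dosage} is needed (dropping Adherence leaves P2 open; dropping Dosage leaves P1 open), so no proper subset is valid.
Among all size-2 subsets of the eligible variables, only {Adherence, Dosage} blocks every backdoor path, so it is the unique smallest valid adjustment set.

{Adherence, Dosage}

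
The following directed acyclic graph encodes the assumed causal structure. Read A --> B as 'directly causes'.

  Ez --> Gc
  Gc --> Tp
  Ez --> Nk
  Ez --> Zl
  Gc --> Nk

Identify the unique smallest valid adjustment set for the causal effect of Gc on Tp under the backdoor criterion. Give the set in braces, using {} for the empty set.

Variables eligible for adjustment (non-descendants of Gc, excluding Gc and Tp): {Ez, Zl}.
Backdoor paths from Gc to Tp:
  (none)
With no backdoor paths the empty set already satisfies the criterion, and it is trivially minimal.

{}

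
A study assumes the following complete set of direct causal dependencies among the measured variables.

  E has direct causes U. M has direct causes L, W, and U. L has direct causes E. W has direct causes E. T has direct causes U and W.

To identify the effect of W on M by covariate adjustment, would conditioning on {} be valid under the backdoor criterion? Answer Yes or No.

Backdoor paths from W to M (paths whose first edge points into W):
  P1: W <- E <- U -> M
  P2: W <- E -> L -> M
Condition 1 (no descendant of W in the set): holds — descendants of W are {M, T}; none are in {}.
Condition 2 (every backdoor path blocked by {}):
  P1: open — no interior node is in the conditioning set.
  P2: open — no interior node is in the conditioning set.
{} does not satisfy the backdoor criterion.

No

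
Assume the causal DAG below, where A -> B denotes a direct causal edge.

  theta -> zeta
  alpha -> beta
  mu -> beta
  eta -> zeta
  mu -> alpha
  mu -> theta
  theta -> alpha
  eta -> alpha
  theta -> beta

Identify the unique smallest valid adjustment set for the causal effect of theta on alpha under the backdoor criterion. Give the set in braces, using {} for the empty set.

Variables eligible for adjustment (non-descendants of theta, excluding theta and alpha): {eta, mu}.
Backdoor paths from theta to alpha:
  P1: theta <- mu -> alpha
  P2: theta <- mu -> beta <- alpha
The empty set is not sufficient: P1 (theta <- mu -> alpha) has no collider blocking it and no conditioned non-collider, so it is open.
Try {mu}:
  P1: blocked at fork node mu ∈ conditioning set.
  P2: blocked at fork node mu ∈ conditioning set.
{mu} contains no descendant of theta and blocks every backdoor path.
No other singleton works — e.g. {eta} leaves P1 open — so {mu} is the unique smallest valid adjustment set.

{mu}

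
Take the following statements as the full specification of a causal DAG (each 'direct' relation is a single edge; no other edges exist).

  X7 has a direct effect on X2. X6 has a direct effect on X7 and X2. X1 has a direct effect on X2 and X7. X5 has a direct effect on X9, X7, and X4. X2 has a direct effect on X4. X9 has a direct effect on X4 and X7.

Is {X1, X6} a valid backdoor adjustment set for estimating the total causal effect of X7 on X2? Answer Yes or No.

Backdoor paths from X7 to X2 (paths whose first edge points into X7):
  P1: X7 <- X5 -> X9 -> X4 <- X2
  P2: X7 <- X5 -> X4 <- X2
  P3: X7 <- X6 -> X2
  P4: X7 <- X9 <- X5 -> X4 <- X2
  P5: X7 <- X9 -> X4 <- X2
  P6: X7 <- X1 -> X2
Condition 1 (no descendant of X7 in the set): holds — descendants of X7 are {X2, X4}; none are in {X1, X6}.
Condition 2 (every backdoor path blocked by {X1, X6}):
  P1: blocked at collider X4 (neither it nor any descendant is in the conditioning set).
  P2: blocked at collider X4 (neither it nor any descendant is in the conditioning set).
  P3: blocked at fork node X6 ∈ conditioning set.
  P4: blocked at collider X4 (neither it nor any descendant is in the conditioning set).
  P5: blocked at collider X4 (neither it nor any descendant is in the conditioning set).
  P6: blocked at fork node X1 ∈ conditioning set.
{X1, X6} satisfies the backdoor criterion.

Yes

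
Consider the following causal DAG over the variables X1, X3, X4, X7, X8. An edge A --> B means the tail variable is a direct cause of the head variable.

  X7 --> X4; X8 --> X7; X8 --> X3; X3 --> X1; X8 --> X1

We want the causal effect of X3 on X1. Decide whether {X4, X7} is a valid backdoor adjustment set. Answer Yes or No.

No

Backdoor paths from X3 to X1 (paths whose first edge points into X3):
  P1: X3 <- X8 -> X1
Condition 1 (no descendant of X3 in the set): holds — descendants of X3 are {X1}; none are in {X4, X7}.
Condition 2 (every backdoor path blocked by {X4, X7}):
  P1: open — no interior node is in the conditioning set.
{X4, X7} does not satisfy the backdoor criterion.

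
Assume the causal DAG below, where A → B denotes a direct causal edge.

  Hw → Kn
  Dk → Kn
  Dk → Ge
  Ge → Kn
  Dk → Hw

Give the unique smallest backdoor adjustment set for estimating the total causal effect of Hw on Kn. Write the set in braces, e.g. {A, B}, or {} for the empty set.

Variables eligible for adjustment (non-descendants of Hw, excluding Hw and Kn): {Dk, Ge}.
Backdoor paths from Hw to Kn:
  P1: Hw <- Dk -> Ge -> Kn
  P2: Hw <- Dk -> Kn
The empty set is not sufficient: P1 (Hw <- Dk -> Ge -> Kn) has no collider blocking it and no conditioned non-collider, so it is open.
Try {Dk}:
  P1: blocked at fork node Dk ∈ conditioning set.
  P2: blocked at fork node Dk ∈ conditioning set.
{Dk} contains no descendant of Hw and blocks every backdoor path.
No other singleton works — e.g. {Ge} leaves P2 open — so {Dk} is the unique smallest valid adjustment set.

{Dk}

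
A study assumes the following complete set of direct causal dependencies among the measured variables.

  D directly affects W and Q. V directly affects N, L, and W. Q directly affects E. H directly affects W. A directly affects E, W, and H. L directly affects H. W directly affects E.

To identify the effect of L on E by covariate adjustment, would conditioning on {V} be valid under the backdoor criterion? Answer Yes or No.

Backdoor paths from L to E (paths whose first edge points into L):
  P1: L <- V -> W <- D -> Q -> E
  P2: L <- V -> W <- A -> E
  P3: L <- V -> W <- H <- A -> E
  P4: L <- V -> W -> E
Condition 1 (no descendant of L in the set): holds — descendants of L are {E, H, W}; none are in {V}.
Condition 2 (every backdoor path blocked by {V}):
  P1: blocked at fork node V ∈ conditioning set.
  P2: blocked at fork node V ∈ conditioning set.
  P3: blocked at fork node V ∈ conditioning set.
  P4: blocked at fork node V ∈ conditioning set.
{V} satisfies the backdoor criterion.

Yes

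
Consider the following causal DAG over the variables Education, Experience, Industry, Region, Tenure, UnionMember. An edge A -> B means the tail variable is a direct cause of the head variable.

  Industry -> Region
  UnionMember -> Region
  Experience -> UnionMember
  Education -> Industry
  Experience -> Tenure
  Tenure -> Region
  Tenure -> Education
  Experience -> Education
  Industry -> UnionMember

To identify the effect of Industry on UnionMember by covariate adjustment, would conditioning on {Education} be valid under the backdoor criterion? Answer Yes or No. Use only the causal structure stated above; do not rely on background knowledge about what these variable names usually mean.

Yes

Backdoor paths from Industry to UnionMember (paths whose first edge points into Industry):
  P1: Industry <- Education <- Experience -> Tenure -> Region <- UnionMember
  P2: Industry <- Education <- Experience -> UnionMember
  P3: Industry <- Education <- Tenure <- Experience -> UnionMember
  P4: Industry <- Education <- Tenure -> Region <- UnionMember
Condition 1 (no descendant of Industry in the set): holds — descendants of Industry are {Region, UnionMember}; none are in {Education}.
Condition 2 (every backdoor path blocked by {Education}):
  P1: blocked at chain node Education ∈ conditioning set.
  P2: blocked at chain node Education ∈ conditioning set.
  P3: blocked at chain node Education ∈ conditioning set.
  P4: blocked at chain node Education ∈ conditioning set.
{Education} satisfies the backdoor criterion.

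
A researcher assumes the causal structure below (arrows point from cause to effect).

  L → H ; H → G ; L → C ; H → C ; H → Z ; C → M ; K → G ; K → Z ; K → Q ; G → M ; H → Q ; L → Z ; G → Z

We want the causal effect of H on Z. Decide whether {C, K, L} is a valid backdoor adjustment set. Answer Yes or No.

Backdoor paths from H to Z (paths whose first edge points into H):
  P1: H <- L -> C -> M <- G <- K -> Z
  P2: H <- L -> C -> M <- G -> Z
  P3: H <- L -> Z
Condition 1 (no descendant of H in the set): FAILS — C is a descendant of H.
Condition 2 (every backdoor path blocked by {C, K, L}):
  P1: blocked at fork node L ∈ conditioning set.
  P2: blocked at fork node L ∈ conditioning set.
  P3: blocked at fork node L ∈ conditioning set.
{C, K, L} does not satisfy the backdoor criterion.

No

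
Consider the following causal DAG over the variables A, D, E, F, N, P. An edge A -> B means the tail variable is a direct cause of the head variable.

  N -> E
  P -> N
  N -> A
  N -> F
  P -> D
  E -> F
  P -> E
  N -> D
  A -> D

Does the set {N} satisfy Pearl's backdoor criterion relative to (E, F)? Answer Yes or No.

Yes

Backdoor paths from E to F (paths whose first edge points into E):
  P1: E <- P -> N -> F
  P2: E <- P -> D <- N -> F
  P3: E <- P -> D <- A <- N -> F
  P4: E <- N -> F
Condition 1 (no descendant of E in the set): holds — descendants of E are {F}; none are in {N}.
Condition 2 (every backdoor path blocked by {N}):
  P1: blocked at chain node N ∈ conditioning set.
  P2: blocked at collider D (neither it nor any descendant is in the conditioning set).
  P3: blocked at collider D (neither it nor any descendant is in the conditioning set).
  P4: blocked at fork node N ∈ conditioning set.
{N} satisfies the backdoor criterion.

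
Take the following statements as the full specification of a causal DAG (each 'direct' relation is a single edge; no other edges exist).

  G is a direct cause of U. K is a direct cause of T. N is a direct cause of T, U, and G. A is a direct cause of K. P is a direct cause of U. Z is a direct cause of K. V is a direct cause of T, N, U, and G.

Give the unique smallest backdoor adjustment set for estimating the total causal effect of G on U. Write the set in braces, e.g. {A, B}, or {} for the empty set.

{N, V}

Variables eligible for adjustment (non-descendants of G, excluding G and U): {A, K, N, P, T, V, Z}.
Backdoor paths from G to U:
  P1: G <- V -> N -> U
  P2: G <- V -> U
  P3: G <- V -> T <- N -> U
  P4: G <- N <- V -> U
  P5: G <- N -> U
  P6: G <- N -> T <- V -> U
The empty set is not sufficient: P1 (G <- V -> N -> U) has no collider blocking it and no conditioned non-collider, so it is open.
Try {N, V}:
  P1: blocked at fork node V ∈ conditioning set.
  P2: blocked at fork node V ∈ conditioning set.
  P3: blocked at fork node V ∈ conditioning set.
  P4: blocked at chain node N ∈ conditioning set.
  P5: blocked at fork node N ∈ conditioning set.
  P6: blocked at fork node N ∈ conditioning set.
{N, V} contains no descendant of G and blocks every backdoor path.
Every element of {N, V} is needed (dropping N leaves P5 open; dropping V leaves P2 open), so no proper subset is valid.
Among all size-2 subsets of the eligible variables, only {N, V} blocks every backdoor path, so it is the unique smallest valid adjustment set.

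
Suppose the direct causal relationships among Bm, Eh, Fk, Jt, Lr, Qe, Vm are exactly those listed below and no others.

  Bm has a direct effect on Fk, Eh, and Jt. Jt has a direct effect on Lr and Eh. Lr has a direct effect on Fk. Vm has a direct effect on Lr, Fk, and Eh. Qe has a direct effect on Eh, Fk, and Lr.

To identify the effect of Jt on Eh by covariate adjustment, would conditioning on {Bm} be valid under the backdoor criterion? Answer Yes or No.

Backdoor paths from Jt to Eh (paths whose first edge points into Jt):
  P1: Jt <- Bm -> Eh
  P2: Jt <- Bm -> Fk <- Qe -> Eh
  P3: Jt <- Bm -> Fk <- Qe -> Lr <- Vm -> Eh
  P4: Jt <- Bm -> Fk <- Vm -> Eh
  P5: Jt <- Bm -> Fk <- Vm -> Lr <- Qe -> Eh
  P6: Jt <- Bm -> Fk <- Lr <- Qe -> Eh
  P7: Jt <- Bm -> Fk <- Lr <- Vm -> Eh
Condition 1 (no descendant of Jt in the set): holds — descendants of Jt are {Eh, Fk, Lr}; none are in {Bm}.
Condition 2 (every backdoor path blocked by {Bm}):
  P1: blocked at fork node Bm ∈ conditioning set.
  P2: blocked at fork node Bm ∈ conditioning set.
  P3: blocked at fork node Bm ∈ conditioning set.
  P4: blocked at fork node Bm ∈ conditioning set.
  P5: blocked at fork node Bm ∈ conditioning set.
  P6: blocked at fork node Bm ∈ conditioning set.
  P7: blocked at fork node Bm ∈ conditioning set.
{Bm} satisfies the backdoor criterion.

Yes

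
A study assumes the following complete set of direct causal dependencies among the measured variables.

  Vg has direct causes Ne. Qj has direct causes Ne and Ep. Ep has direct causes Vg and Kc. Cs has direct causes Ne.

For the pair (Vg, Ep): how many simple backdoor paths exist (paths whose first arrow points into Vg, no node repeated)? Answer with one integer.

A backdoor path from Vg to Ep is any simple undirected path whose first edge points into Vg (i.e. leaves Vg via a parent).
Parents of Vg: {Ne}.
Enumerating:
  P1: Vg <- Ne -> Qj <- Ep
That exhausts the simple backdoor paths. Count: 1.

1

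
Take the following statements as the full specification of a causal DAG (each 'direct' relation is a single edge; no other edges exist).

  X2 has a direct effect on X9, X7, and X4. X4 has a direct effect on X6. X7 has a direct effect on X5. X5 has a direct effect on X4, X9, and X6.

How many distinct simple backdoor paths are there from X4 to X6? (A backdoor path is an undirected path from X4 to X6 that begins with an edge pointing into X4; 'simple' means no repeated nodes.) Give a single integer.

A backdoor path from X4 to X6 is any simple undirected path whose first edge points into X4 (i.e. leaves X4 via a parent).
Parents of X4: {X2, X5}.
Enumerating:
  P1: X4 <- X2 -> X7 -> X5 -> X6
  P2: X4 <- X2 -> X9 <- X5 -> X6
  P3: X4 <- X5 -> X6
That exhausts the simple backdoor paths. Count: 3.

3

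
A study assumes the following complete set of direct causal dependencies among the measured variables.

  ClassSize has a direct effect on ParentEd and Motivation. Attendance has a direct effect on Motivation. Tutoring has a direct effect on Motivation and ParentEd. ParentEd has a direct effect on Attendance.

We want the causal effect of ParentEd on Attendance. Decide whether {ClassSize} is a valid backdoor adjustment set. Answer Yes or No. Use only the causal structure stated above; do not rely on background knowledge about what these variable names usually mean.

Yes

Backdoor paths from ParentEd to Attendance (paths whose first edge points into ParentEd):
  P1: ParentEd <- ClassSize -> Motivation <- Attendance
  P2: ParentEd <- Tutoring -> Motivation <- Attendance
Condition 1 (no descendant of ParentEd in the set): holds — descendants of ParentEd are {Attendance, Motivation}; none are in {ClassSize}.
Condition 2 (every backdoor path blocked by {ClassSize}):
  P1: blocked at fork node ClassSize ∈ conditioning set.
  P2: blocked at collider Motivation (neither it nor any descendant is in the conditioning set).
{ClassSize} satisfies the backdoor criterion.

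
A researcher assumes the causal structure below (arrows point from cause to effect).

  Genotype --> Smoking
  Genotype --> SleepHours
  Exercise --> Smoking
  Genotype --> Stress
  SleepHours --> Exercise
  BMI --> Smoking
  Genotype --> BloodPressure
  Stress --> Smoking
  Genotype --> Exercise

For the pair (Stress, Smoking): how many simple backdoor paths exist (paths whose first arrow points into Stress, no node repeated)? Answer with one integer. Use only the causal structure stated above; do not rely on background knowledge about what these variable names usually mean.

A backdoor path from Stress to Smoking is any simple undirected path whose first edge points into Stress (i.e. leaves Stress via a parent).
Parents of Stress: {Genotype}.
Enumerating:
  P1: Stress <- Genotype -> SleepHours -> Exercise -> Smoking
  P2: Stress <- Genotype -> Exercise -> Smoking
  P3: Stress <- Genotype -> Smoking
That exhausts the simple backdoor paths. Count: 3.

3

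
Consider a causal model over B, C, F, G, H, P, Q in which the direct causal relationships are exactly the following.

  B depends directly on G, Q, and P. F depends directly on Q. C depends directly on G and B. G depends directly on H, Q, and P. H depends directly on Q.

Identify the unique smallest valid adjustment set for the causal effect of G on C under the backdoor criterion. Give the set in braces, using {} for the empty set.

{P, Q}

Variables eligible for adjustment (non-descendants of G, excluding G and C): {F, H, P, Q}.
Backdoor paths from G to C:
  P1: G <- Q -> B -> C
  P2: G <- P -> B -> C
  P3: G <- H <- Q -> B -> C
The empty set is not sufficient: P1 (G <- Q -> B -> C) has no collider blocking it and no conditioned non-collider, so it is open.
Try {P, Q}:
  P1: blocked at fork node Q ∈ conditioning set.
  P2: blocked at fork node P ∈ conditioning set.
  P3: blocked at fork node Q ∈ conditioning set.
{P, Q} contains no descendant of G and blocks every backdoor path.
Every element of {P, Q} is needed (dropping P leaves P2 open; dropping Q leaves P1 open), so no proper subset is valid.
Among all size-2 subsets of the eligible variables, only {P, Q} blocks every backdoor path, so it is the unique smallest valid adjustment set.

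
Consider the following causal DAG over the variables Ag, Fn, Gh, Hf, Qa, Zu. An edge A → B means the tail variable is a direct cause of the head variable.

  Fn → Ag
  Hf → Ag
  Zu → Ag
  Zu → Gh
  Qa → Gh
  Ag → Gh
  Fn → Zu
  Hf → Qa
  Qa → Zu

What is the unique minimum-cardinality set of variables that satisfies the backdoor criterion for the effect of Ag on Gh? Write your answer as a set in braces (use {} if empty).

Variables eligible for adjustment (non-descendants of Ag, excluding Ag and Gh): {Fn, Hf, Qa, Zu}.
Backdoor paths from Ag to Gh:
  P1: Ag <- Hf -> Qa -> Zu -> Gh
  P2: Ag <- Hf -> Qa -> Gh
  P3: Ag <- Fn -> Zu <- Qa -> Gh
  P4: Ag <- Fn -> Zu -> Gh
  P5: Ag <- Zu <- Qa -> Gh
  P6: Ag <- Zu -> Gh
The empty set is not sufficient: P1 (Ag <- Hf -> Qa -> Zu -> Gh) has no collider blocking it and no conditioned non-collider, so it is open.
Try {Qa, Zu}:
  P1: blocked at chain node Qa ∈ conditioning set.
  P2: blocked at chain node Qa ∈ conditioning set.
  P3: blocked at fork node Qa ∈ conditioning set.
  P4: blocked at chain node Zu ∈ conditioning set.
  P5: blocked at chain node Zu ∈ conditioning set.
  P6: blocked at fork node Zu ∈ conditioning set.
{Qa, Zu} contains no descendant of Ag and blocks every backdoor path.
Every element of {Qa, Zu} is needed (dropping Qa leaves P2 open; dropping Zu leaves P4 open), so no proper subset is valid.
Among all size-2 subsets of the eligible variables, only {Qa, Zu} blocks every backdoor path, so it is the unique smallest valid adjustment set.

{Qa, Zu}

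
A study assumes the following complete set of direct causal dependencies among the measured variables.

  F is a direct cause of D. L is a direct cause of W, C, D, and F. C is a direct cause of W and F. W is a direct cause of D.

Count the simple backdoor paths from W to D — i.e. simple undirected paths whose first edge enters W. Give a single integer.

7

A backdoor path from W to D is any simple undirected path whose first edge points into W (i.e. leaves W via a parent).
Parents of W: {C, L}.
Enumerating:
  P1: W <- L -> C -> F -> D
  P2: W <- L -> F -> D
  P3: W <- L -> D
  P4: W <- C <- L -> F -> D
  P5: W <- C <- L -> D
  P6: W <- C -> F <- L -> D
  P7: W <- C -> F -> D
That exhausts the simple backdoor paths. Count: 7.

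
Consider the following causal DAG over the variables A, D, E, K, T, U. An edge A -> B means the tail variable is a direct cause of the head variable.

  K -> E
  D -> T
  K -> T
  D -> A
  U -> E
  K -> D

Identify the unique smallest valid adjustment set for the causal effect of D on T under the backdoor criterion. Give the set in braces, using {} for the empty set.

Variables eligible for adjustment (non-descendants of D, excluding D and T): {E, K, U}.
Backdoor paths from D to T:
  P1: D <- K -> T
The empty set is not sufficient: P1 (D <- K -> T) has no collider blocking it and no conditioned non-collider, so it is open.
Try {K}:
  P1: blocked at fork node K ∈ conditioning set.
{K} contains no descendant of D and blocks every backdoor path.
No other singleton works — e.g. {U} leaves P1 open — so {K} is the unique smallest valid adjustment set.

{K}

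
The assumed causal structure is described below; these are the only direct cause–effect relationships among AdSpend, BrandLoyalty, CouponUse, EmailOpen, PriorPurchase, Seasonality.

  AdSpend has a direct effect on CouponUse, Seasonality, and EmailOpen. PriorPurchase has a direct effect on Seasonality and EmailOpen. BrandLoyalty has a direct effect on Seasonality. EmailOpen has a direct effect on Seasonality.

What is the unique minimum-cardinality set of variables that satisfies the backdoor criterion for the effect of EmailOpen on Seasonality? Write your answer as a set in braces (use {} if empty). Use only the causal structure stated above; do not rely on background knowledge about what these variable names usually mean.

{AdSpend, PriorPurchase}

Variables eligible for adjustment (non-descendants of EmailOpen, excluding EmailOpen and Seasonality): {AdSpend, BrandLoyalty, CouponUse, PriorPurchase}.
Backdoor paths from EmailOpen to Seasonality:
  P1: EmailOpen <- AdSpend -> Seasonality
  P2: EmailOpen <- PriorPurchase -> Seasonality
The empty set is not sufficient: P1 (EmailOpen <- AdSpend -> Seasonality) has no collider blocking it and no conditioned non-collider, so it is open.
Try {AdSpend, PriorPurchase}:
  P1: blocked at fork node AdSpend ∈ conditioning set.
  P2: blocked at fork node PriorPurchase ∈ conditioning set.
{AdSpend, PriorPurchase} contains no descendant of EmailOpen and blocks every backdoor path.
Every element of {AdSpend, PriorPurchase} is needed (dropping AdSpend leaves P1 open; dropping PriorPurchase leaves P2 open), so no proper subset is valid.
Among all size-2 subsets of the eligible variables, only {AdSpend, PriorPurchase} blocks every backdoor path, so it is the unique smallest valid adjustment set.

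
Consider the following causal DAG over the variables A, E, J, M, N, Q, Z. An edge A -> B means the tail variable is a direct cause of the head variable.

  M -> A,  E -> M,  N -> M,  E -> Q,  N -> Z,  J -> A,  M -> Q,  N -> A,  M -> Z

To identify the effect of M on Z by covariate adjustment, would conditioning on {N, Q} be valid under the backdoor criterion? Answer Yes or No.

No

Backdoor paths from M to Z (paths whose first edge points into M):
  P1: M <- N -> Z
Condition 1 (no descendant of M in the set): FAILS — Q is a descendant of M.
Condition 2 (every backdoor path blocked by {N, Q}):
  P1: blocked at fork node N ∈ conditioning set.
{N, Q} does not satisfy the backdoor criterion.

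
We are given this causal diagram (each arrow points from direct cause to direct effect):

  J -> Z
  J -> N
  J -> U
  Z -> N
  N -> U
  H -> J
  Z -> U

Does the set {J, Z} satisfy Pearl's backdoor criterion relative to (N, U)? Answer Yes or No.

Backdoor paths from N to U (paths whose first edge points into N):
  P1: N <- J -> Z -> U
  P2: N <- J -> U
  P3: N <- Z <- J -> U
  P4: N <- Z -> U
Condition 1 (no descendant of N in the set): holds — descendants of N are {U}; none are in {J, Z}.
Condition 2 (every backdoor path blocked by {J, Z}):
  P1: blocked at fork node J ∈ conditioning set.
  P2: blocked at fork node J ∈ conditioning set.
  P3: blocked at chain node Z ∈ conditioning set.
  P4: blocked at fork node Z ∈ conditioning set.
{J, Z} satisfies the backdoor criterion.

Yes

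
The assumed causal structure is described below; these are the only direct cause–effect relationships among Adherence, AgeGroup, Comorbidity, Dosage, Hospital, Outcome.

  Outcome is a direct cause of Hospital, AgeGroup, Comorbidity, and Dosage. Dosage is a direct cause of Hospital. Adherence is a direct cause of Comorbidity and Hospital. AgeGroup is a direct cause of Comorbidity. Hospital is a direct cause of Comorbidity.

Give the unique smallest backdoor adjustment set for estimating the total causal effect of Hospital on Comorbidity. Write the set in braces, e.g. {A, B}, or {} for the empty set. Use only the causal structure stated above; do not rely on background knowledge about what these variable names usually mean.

Variables eligible for adjustment (non-descendants of Hospital, excluding Hospital and Comorbidity): {Adherence, AgeGroup, Dosage, Outcome}.
Backdoor paths from Hospital to Comorbidity:
  P1: Hospital <- Adherence -> Comorbidity
  P2: Hospital <- Outcome -> AgeGroup -> Comorbidity
  P3: Hospital <- Outcome -> Comorbidity
  P4: Hospital <- Dosage <- Outcome -> AgeGroup -> Comorbidity
  P5: Hospital <- Dosage <- Outcome -> Comorbidity
The empty set is not sufficient: P1 (Hospital <- Adherence -> Comorbidity) has no collider blocking it and no conditioned non-collider, so it is open.
Try {Adherence, Outcome}:
  P1: blocked at fork node Adherence ∈ conditioning set.
  P2: blocked at fork node Outcome ∈ conditioning set.
  P3: blocked at fork node Outcome ∈ conditioning set.
  P4: blocked at fork node Outcome ∈ conditioning set.
  P5: blocked at fork node Outcome ∈ conditioning set.
{Adherence, Outcome} contains no descendant of Hospital and blocks every backdoor path.
Every element of {Adherence, Outcome} is needed (dropping Adherence leaves P1 open; dropping Outcome leaves P2 open), so no proper subset is valid.
Among all size-2 subsets of the eligible variables, only {Adherence, Outcome} blocks every backdoor path, so it is the unique smallest valid adjustment set.

{Adherence, Outcome}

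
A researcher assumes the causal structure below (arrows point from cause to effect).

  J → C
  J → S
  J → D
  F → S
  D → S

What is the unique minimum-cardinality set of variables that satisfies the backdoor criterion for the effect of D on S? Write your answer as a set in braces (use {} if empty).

{J}

Variables eligible for adjustment (non-descendants of D, excluding D and S): {C, F, J}.
Backdoor paths from D to S:
  P1: D <- J -> S
The empty set is not sufficient: P1 (D <- J -> S) has no collider blocking it and no conditioned non-collider, so it is open.
Try {J}:
  P1: blocked at fork node J ∈ conditioning set.
{J} contains no descendant of D and blocks every backdoor path.
No other singleton works — e.g. {F} leaves P1 open — so {J} is the unique smallest valid adjustment set.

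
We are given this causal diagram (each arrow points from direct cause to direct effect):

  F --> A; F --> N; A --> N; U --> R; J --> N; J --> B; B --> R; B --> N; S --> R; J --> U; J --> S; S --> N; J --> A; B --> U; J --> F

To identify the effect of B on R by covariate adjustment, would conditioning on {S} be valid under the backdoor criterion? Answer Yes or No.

No

Backdoor paths from B to R (paths whose first edge points into B):
  P1: B <- J -> U -> R
  P2: B <- J -> F -> A -> N <- S -> R
  P3: B <- J -> F -> N <- S -> R
  P4: B <- J -> S -> R
  P5: B <- J -> A <- F -> N <- S -> R
  P6: B <- J -> A -> N <- S -> R
  P7: B <- J -> N <- S -> R
Condition 1 (no descendant of B in the set): holds — descendants of B are {N, R, U}; none are in {S}.
Condition 2 (every backdoor path blocked by {S}):
  P1: open — no interior node is in the conditioning set.
  P2: blocked at collider N (neither it nor any descendant is in the conditioning set).
  P3: blocked at collider N (neither it nor any descendant is in the conditioning set).
  P4: blocked at chain node S ∈ conditioning set.
  P5: blocked at collider A (neither it nor any descendant is in the conditioning set).
  P6: blocked at collider N (neither it nor any descendant is in the conditioning set).
  P7: blocked at collider N (neither it nor any descendant is in the conditioning set).
{S} does not satisfy the backdoor criterion.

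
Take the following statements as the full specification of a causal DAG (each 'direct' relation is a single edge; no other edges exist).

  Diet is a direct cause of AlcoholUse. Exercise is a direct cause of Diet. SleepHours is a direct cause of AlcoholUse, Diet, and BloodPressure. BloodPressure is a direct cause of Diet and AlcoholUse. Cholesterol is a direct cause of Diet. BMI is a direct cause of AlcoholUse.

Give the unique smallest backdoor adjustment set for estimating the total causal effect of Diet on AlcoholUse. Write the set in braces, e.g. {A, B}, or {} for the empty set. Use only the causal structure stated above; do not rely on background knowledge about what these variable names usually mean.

Variables eligible for adjustment (non-descendants of Diet, excluding Diet and AlcoholUse): {BMI, BloodPressure, Cholesterol, Exercise, SleepHours}.
Backdoor paths from Diet to AlcoholUse:
  P1: Diet <- SleepHours -> BloodPressure -> AlcoholUse
  P2: Diet <- SleepHours -> AlcoholUse
  P3: Diet <- BloodPressure <- SleepHours -> AlcoholUse
  P4: Diet <- BloodPressure -> AlcoholUse
The empty set is not sufficient: P1 (Diet <- SleepHours -> BloodPressure -> AlcoholUse) has no collider blocking it and no conditioned non-collider, so it is open.
Try {BloodPressure, SleepHours}:
  P1: blocked at fork node SleepHours ∈ conditioning set.
  P2: blocked at fork node SleepHours ∈ conditioning set.
  P3: blocked at chain node BloodPressure ∈ conditioning set.
  P4: blocked at fork node BloodPressure ∈ conditioning set.
{BloodPressure, SleepHours} contains no descendant of Diet and blocks every backdoor path.
Every element of {BloodPressure, SleepHours} is needed (dropping BloodPressure leaves P4 open; dropping SleepHours leaves P2 open), so no proper subset is valid.
Among all size-2 subsets of the eligible variables, only {BloodPressure, SleepHours} blocks every backdoor path, so it is the unique smallest valid adjustment set.

{BloodPressure, SleepHours}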